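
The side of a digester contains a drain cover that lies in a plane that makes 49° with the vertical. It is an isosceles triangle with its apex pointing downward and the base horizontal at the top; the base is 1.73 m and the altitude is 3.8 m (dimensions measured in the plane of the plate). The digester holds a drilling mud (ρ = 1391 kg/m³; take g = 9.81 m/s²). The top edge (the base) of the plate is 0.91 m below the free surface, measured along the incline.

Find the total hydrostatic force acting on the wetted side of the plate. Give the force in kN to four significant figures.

F ≈ 64.05 kN

γ = ρg = 1391 × 9.81 / 1000 = 13.64571 kN/m³.
The plate makes 49° with the vertical, i.e. θ = 90° − 49° = 41° to the horizontal. Measuring y along the incline from the free-surface line, vertical depth h = y·sinθ with sinθ = 0.656059.
With the apex down, the centroid sits h/3 = 3.8/3 = 1.26667 m below the base (the top edge), so y_c = 0.91 + 1.26667 = 2.17667 m and h_c = 2.17667 × 0.656059 = 1.42802 m.
A = ½ × 1.73 × 3.8 = 3.287 m².
Resultant F = γ·h_c·A = 13.64571 × 1.42802 × 3.287 = 64.0516 kN.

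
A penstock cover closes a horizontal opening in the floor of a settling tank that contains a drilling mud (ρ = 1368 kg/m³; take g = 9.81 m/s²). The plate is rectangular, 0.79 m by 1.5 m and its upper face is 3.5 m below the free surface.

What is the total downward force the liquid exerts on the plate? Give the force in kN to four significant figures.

F ≈ 55.66 kN

γ = ρg = 1368 × 9.81 / 1000 = 13.42008 kN/m³.
The plate is horizontal, so pressure is uniform at p = γ·h = 13.42008 × 3.5 = 46.9703 kN/m².
A = 0.79 × 1.5 = 1.185 m².
F = p·A = 46.9703 × 1.185 = 55.6598 kN.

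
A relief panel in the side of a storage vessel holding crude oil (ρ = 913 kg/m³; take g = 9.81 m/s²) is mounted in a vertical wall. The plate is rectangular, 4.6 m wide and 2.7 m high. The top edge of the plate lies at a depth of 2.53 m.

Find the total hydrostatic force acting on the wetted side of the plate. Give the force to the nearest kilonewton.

γ = ρg = 913 × 9.81 / 1000 = 8.95653 kN/m³.
The centroid lies 2.7/2 = 1.35 m below the top edge, so the centroid depth is h_c = 2.53 + 1.35 = 3.88 m.
A = 4.6 × 2.7 = 12.42 m².
Resultant F = γ·h_c·A = 8.95653 × 3.88 × 12.42 = 431.612 kN.

F ≈ 432 kN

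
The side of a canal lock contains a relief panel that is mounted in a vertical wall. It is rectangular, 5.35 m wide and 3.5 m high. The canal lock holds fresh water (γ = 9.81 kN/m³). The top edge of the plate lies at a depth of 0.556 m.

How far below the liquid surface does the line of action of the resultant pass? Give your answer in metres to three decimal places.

h_p = 2.749 m

γ = 9.81 kN/m³.
The centroid lies 3.5/2 = 1.75 m below the top edge, so the centroid depth is h_c = 0.556 + 1.75 = 2.306 m.
A = 5.35 × 3.5 = 18.725 m².
Resultant F = γ·h_c·A = 9.81 × 2.306 × 18.725 = 423.594 kN.
I_c = b·h³/12 = 5.35 × 3.5³/12 = 19.1151 m⁴.
Centre of pressure: y_p = y_c + I_c/(y_c·A) = 2.306 + 19.1151/(2.306 × 18.725) = 2.306 + 0.442686 = 2.74869 m along the plane.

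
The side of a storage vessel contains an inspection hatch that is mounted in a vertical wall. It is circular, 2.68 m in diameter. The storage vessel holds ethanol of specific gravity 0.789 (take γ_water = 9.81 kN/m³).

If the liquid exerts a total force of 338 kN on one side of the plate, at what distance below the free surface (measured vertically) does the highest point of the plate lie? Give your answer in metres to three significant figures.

γ = 0.789 × 9.81 = 7.74009 kN/m³.
A = π(1.34)² = 5.64104 m².
From F = γ·h_c·A, the centroid depth is h_c = 338/(7.74009 × 5.64104) = 7.74126 m.
The centroid is at the centre, 1.34 m below the top of the plate, so the highest point sits at h_top = 7.74126 − 1.34 = 6.40126 m below the surface.

d_top ≈ 6.40 m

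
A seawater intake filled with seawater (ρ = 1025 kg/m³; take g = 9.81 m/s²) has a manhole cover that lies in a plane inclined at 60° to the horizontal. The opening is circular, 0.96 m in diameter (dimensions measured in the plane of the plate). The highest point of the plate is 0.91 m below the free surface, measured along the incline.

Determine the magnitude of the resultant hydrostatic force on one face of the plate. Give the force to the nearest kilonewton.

γ = ρg = 1025 × 9.81 / 1000 = 10.05525 kN/m³.
Let θ = 60° be the plate's angle to the horizontal; measure y along the incline from where the plane meets the free surface. Vertical depth h = y·sinθ with sinθ = 0.866025.
The centroid is at the centre, 0.48 m below the top of the plate, so y_c = 0.91 + 0.48 = 1.39 m and h_c = 1.39 × 0.866025 = 1.20377 m.
A = π(0.48)² = 0.723823 m².
Resultant F = γ·h_c·A = 10.05525 × 1.20377 × 0.723823 = 8.7613 kN.

F ≈ 9 kN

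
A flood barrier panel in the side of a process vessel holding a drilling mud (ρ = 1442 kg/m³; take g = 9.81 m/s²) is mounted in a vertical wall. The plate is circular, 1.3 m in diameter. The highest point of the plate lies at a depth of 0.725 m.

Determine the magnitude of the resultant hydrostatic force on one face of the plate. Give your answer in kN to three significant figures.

F ≈ 25.8 kN

γ = ρg = 1442 × 9.81 / 1000 = 14.14602 kN/m³.
The centroid is at the centre, 0.65 m below the top of the plate, so the centroid depth is h_c = 0.725 + 0.65 = 1.375 m.
A = π(0.65)² = 1.32732 m².
Resultant F = γ·h_c·A = 14.14602 × 1.375 × 1.32732 = 25.8174 kN.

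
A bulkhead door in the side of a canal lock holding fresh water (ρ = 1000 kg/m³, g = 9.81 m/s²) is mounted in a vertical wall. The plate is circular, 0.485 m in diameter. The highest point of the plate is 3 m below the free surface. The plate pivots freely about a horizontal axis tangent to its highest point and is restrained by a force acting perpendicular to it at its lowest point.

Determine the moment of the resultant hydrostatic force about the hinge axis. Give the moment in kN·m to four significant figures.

M ≈ 1.452 kN·m

γ = ρg = 1000 × 9.81 = 9810 N/m³ = 9.81 kN/m³.
The centroid is at the centre, 0.2425 m below the top of the plate, so the centroid depth is h_c = 3 + 0.2425 = 3.2425 m.
A = π(0.2425)² = 0.184745 m².
Resultant F = γ·h_c·A = 9.81 × 3.2425 × 0.184745 = 5.87654 kN.
I_c = πr⁴/4 = π × 0.2425⁴/4 = 0.00271604 m⁴.
Centre of pressure: y_p = y_c + I_c/(y_c·A) = 3.2425 + 0.00271604/(3.2425 × 0.184745) = 3.2425 + 0.00453402 = 3.24703 m along the plane.
The resultant acts 0.2425 + 0.00453402 = 0.247034 m (along the plate) below the hinge at the top edge, so the moment about the hinge is M = F × 0.247034 = 5.87654 × 0.247034 = 1.45171 kN·m.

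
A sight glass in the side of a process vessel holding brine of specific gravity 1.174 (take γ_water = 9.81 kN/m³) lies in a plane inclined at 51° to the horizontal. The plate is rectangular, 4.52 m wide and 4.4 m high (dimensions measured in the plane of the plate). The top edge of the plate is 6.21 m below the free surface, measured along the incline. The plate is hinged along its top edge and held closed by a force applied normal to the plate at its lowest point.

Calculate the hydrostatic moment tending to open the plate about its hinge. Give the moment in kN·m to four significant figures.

M ≈ 3581 kN·m

γ = 1.174 × 9.81 = 11.51694 kN/m³.
Let θ = 51° be the plate's angle to the horizontal; measure y along the incline from where the plane meets the free surface. Vertical depth h = y·sinθ with sinθ = 0.777146.
The centroid lies 4.4/2 = 2.2 m below the top edge, so y_c = 6.21 + 2.2 = 8.41 m and h_c = 8.41 × 0.777146 = 6.5358 m.
A = 4.52 × 4.4 = 19.888 m².
Resultant F = γ·h_c·A = 11.51694 × 6.5358 × 19.888 = 1497.02 kN.
I_c = b·h³/12 = 4.52 × 4.4³/12 = 32.086 m⁴.
Centre of pressure: y_p = y_c + I_c/(y_c·A) = 8.41 + 32.086/(8.41 × 19.888) = 8.41 + 0.191835 = 8.60183 m along the plane.
The resultant acts 2.2 + 0.191835 = 2.39184 m (along the plate) below the hinge at the top edge, so the moment about the hinge is M = F × 2.39184 = 1497.02 × 2.39184 = 3580.63 kN·m.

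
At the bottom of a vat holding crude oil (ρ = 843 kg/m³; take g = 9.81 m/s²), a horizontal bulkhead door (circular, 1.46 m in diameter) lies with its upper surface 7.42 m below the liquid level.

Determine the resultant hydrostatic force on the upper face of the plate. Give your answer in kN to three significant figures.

F ≈ 103 kN

γ = ρg = 843 × 9.81 / 1000 = 8.26983 kN/m³.
The plate is horizontal, so pressure is uniform at p = γ·h = 8.26983 × 7.42 = 61.3621 kN/m².
A = π(0.73)² = 1.67415 m².
F = p·A = 61.3621 × 1.67415 = 102.729 kN.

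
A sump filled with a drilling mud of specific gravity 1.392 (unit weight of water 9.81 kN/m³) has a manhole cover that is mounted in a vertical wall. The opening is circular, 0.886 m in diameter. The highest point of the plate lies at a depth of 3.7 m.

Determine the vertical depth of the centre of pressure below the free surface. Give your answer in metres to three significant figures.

γ = 1.392 × 9.81 = 13.65552 kN/m³.
The centroid is at the centre, 0.443 m below the top of the plate, so the centroid depth is h_c = 3.7 + 0.443 = 4.143 m.
A = π(0.443)² = 0.616534 m².
Resultant F = γ·h_c·A = 13.65552 × 4.143 × 0.616534 = 34.8803 kN.
I_c = πr⁴/4 = π × 0.443⁴/4 = 0.0302486 m⁴.
Centre of pressure: y_p = y_c + I_c/(y_c·A) = 4.143 + 0.0302486/(4.143 × 0.616534) = 4.143 + 0.0118422 = 4.15484 m along the plane.

h_p = 4.15 m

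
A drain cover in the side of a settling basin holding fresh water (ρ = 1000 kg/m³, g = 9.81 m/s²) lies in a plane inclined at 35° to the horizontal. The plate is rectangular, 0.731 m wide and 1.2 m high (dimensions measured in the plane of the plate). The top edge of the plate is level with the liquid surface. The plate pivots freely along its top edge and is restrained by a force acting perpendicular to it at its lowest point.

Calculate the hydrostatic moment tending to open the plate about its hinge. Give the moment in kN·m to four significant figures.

M ≈ 2.369 kN·m

γ = ρg = 1000 × 9.81 = 9810 N/m³ = 9.81 kN/m³.
Let θ = 35° be the plate's angle to the horizontal; measure y along the incline from where the plane meets the free surface. Vertical depth h = y·sinθ with sinθ = 0.573576.
The centroid lies 1.2/2 = 0.6 m below the top edge, so y_c = 0.6 m and h_c = 0.6 × 0.573576 = 0.344146 m.
A = 0.731 × 1.2 = 0.8772 m².
Resultant F = γ·h_c·A = 9.81 × 0.344146 × 0.8772 = 2.96149 kN.
I_c = b·h³/12 = 0.731 × 1.2³/12 = 0.105264 m⁴.
Centre of pressure: y_p = y_c + I_c/(y_c·A) = 0.6 + 0.105264/(0.6 × 0.8772) = 0.6 + 0.2 = 0.8 m along the plane.
The resultant acts 0.6 + 0.2 = 0.8 m (along the plate) below the hinge at the top edge, so the moment about the hinge is M = F × 0.8 = 2.96149 × 0.8 = 2.36919 kN·m.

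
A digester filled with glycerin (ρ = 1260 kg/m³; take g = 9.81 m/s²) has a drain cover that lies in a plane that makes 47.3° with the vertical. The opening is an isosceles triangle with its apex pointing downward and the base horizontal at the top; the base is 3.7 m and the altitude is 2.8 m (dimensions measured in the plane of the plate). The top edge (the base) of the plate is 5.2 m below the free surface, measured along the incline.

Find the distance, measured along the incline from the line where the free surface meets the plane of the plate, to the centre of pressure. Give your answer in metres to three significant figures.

y_p = 6.20 m

γ = ρg = 1260 × 9.81 / 1000 = 12.3606 kN/m³.
The plate makes 47.3° with the vertical, i.e. θ = 90° − 47.3° = 42.7° to the horizontal. Measuring y along the incline from the free-surface line, vertical depth h = y·sinθ with sinθ = 0.678160.
With the apex down, the centroid sits h/3 = 2.8/3 = 0.933333 m below the base (the top edge), so y_c = 5.2 + 0.933333 = 6.13333 m and h_c = 6.13333 × 0.678160 = 4.15938 m.
A = ½ × 3.7 × 2.8 = 5.18 m².
Resultant F = γ·h_c·A = 12.3606 × 4.15938 × 5.18 = 266.316 kN.
I_c = b·h³/36 = 3.7 × 2.8³/36 = 2.25618 m⁴.
Centre of pressure: y_p = y_c + I_c/(y_c·A) = 6.13333 + 2.25618/(6.13333 × 5.18) = 6.13333 + 0.0710146 = 6.20434 m along the plane.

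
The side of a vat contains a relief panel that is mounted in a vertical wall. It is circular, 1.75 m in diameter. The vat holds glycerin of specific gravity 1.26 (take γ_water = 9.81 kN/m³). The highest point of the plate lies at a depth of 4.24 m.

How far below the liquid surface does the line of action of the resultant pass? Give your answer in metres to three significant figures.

γ = 1.26 × 9.81 = 12.3606 kN/m³.
The centroid is at the centre, 0.875 m below the top of the plate, so the centroid depth is h_c = 4.24 + 0.875 = 5.115 m.
A = π(0.875)² = 2.40528 m².
Resultant F = γ·h_c·A = 12.3606 × 5.115 × 2.40528 = 152.073 kN.
I_c = πr⁴/4 = π × 0.875⁴/4 = 0.460386 m⁴.
Centre of pressure: y_p = y_c + I_c/(y_c·A) = 5.115 + 0.460386/(5.115 × 2.40528) = 5.115 + 0.0374206 = 5.15242 m along the plane.

h_p = 5.15 m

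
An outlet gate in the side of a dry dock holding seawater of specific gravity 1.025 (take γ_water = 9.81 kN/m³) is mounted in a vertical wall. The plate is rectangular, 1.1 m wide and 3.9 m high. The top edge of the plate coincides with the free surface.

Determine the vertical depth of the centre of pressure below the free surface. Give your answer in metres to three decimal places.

γ = 1.025 × 9.81 = 10.05525 kN/m³.
The centroid lies 3.9/2 = 1.95 m below the top edge, so the centroid depth is h_c = 1.95 m.
A = 1.1 × 3.9 = 4.29 m².
Resultant F = γ·h_c·A = 10.05525 × 1.95 × 4.29 = 84.1172 kN.
I_c = b·h³/12 = 1.1 × 3.9³/12 = 5.43757 m⁴.
Centre of pressure: y_p = y_c + I_c/(y_c·A) = 1.95 + 5.43757/(1.95 × 4.29) = 1.95 + 0.649999 = 2.6 m along the plane.

h_p = 2.600 m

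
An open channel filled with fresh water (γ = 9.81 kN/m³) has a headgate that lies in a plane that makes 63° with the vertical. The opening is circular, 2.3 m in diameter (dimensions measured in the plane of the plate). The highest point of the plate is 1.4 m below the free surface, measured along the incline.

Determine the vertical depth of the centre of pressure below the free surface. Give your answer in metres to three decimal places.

γ = 9.81 kN/m³.
The plate makes 63° with the vertical, i.e. θ = 90° − 63° = 27° to the horizontal. Measuring y along the incline from the free-surface line, vertical depth h = y·sinθ with sinθ = 0.453990.
The centroid is at the centre, 1.15 m below the top of the plate, so y_c = 1.4 + 1.15 = 2.55 m and h_c = 2.55 × 0.453990 = 1.15767 m.
A = π(1.15)² = 4.15476 m².
Resultant F = γ·h_c·A = 9.81 × 1.15767 × 4.15476 = 47.1845 kN.
I_c = πr⁴/4 = π × 1.15⁴/4 = 1.37367 m⁴.
Centre of pressure: y_p = y_c + I_c/(y_c·A) = 2.55 + 1.37367/(2.55 × 4.15476) = 2.55 + 0.129657 = 2.67966 m along the plane.
Vertically, h_p = y_p·sinθ = 2.67966 × 0.453990 = 1.21654 m.

h_p = 1.217 m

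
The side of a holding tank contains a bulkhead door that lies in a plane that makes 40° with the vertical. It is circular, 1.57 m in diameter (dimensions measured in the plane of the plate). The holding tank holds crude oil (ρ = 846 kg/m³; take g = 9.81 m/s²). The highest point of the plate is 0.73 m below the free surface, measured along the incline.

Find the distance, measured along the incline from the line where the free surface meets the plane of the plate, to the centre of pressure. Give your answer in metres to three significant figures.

y_p = 1.62 m

γ = ρg = 846 × 9.81 / 1000 = 8.29926 kN/m³.
The plate makes 40° with the vertical, i.e. θ = 90° − 40° = 50° to the horizontal. Measuring y along the incline from the free-surface line, vertical depth h = y·sinθ with sinθ = 0.766044.
The centroid is at the centre, 0.785 m below the top of the plate, so y_c = 0.73 + 0.785 = 1.515 m and h_c = 1.515 × 0.766044 = 1.16056 m.
A = π(0.785)² = 1.93593 m².
Resultant F = γ·h_c·A = 8.29926 × 1.16056 × 1.93593 = 18.6465 kN.
I_c = πr⁴/4 = π × 0.785⁴/4 = 0.298242 m⁴.
Centre of pressure: y_p = y_c + I_c/(y_c·A) = 1.515 + 0.298242/(1.515 × 1.93593) = 1.515 + 0.101687 = 1.61669 m along the plane.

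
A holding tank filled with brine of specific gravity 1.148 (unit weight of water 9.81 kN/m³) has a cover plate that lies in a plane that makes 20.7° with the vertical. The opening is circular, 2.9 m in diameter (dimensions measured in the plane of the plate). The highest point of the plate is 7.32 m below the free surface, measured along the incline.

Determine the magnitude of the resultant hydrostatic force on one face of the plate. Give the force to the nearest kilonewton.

F ≈ 610 kN

γ = 1.148 × 9.81 = 11.26188 kN/m³.
The plate makes 20.7° with the vertical, i.e. θ = 90° − 20.7° = 69.3° to the horizontal. Measuring y along the incline from the free-surface line, vertical depth h = y·sinθ with sinθ = 0.935444.
The centroid is at the centre, 1.45 m below the top of the plate, so y_c = 7.32 + 1.45 = 8.77 m and h_c = 8.77 × 0.935444 = 8.20384 m.
A = π(1.45)² = 6.6052 m².
Resultant F = γ·h_c·A = 11.26188 × 8.20384 × 6.6052 = 610.259 kN.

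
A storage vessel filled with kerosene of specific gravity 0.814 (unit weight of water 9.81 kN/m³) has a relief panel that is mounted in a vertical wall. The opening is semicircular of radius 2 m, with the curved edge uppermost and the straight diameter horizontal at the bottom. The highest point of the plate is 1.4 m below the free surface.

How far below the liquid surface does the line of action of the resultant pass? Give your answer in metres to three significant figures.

h_p = 2.66 m

γ = 0.814 × 9.81 = 7.98534 kN/m³.
The centroid lies 4r/(3π) = 0.848826 m above the diameter, so r − 4r/(3π) = 2 − 0.848826 = 1.15117 m below the topmost point, so the centroid depth is h_c = 1.4 + 1.15117 = 2.55117 m.
A = πr²/2 = π × 2²/2 = 6.28319 m².
Resultant F = γ·h_c·A = 7.98534 × 2.55117 × 6.28319 = 128.001 kN.
I_c = (π/8 − 8/(9π))·r⁴ = 0.109757 × 2⁴ = 1.75611 m⁴.
Centre of pressure: y_p = y_c + I_c/(y_c·A) = 2.55117 + 1.75611/(2.55117 × 6.28319) = 2.55117 + 0.109555 = 2.66072 m along the plane.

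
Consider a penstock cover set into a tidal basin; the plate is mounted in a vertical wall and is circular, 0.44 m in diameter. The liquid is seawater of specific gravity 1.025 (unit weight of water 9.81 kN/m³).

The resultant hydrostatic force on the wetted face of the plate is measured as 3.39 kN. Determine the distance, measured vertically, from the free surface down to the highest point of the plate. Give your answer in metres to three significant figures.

d_top ≈ 2.00 m

γ = 1.025 × 9.81 = 10.05525 kN/m³.
A = π(0.22)² = 0.152053 m².
From F = γ·h_c·A, the centroid depth is h_c = 3.39/(10.05525 × 0.152053) = 2.21724 m.
The centroid is at the centre, 0.22 m below the top of the plate, so the highest point sits at h_top = 2.21724 − 0.22 = 1.99724 m below the surface.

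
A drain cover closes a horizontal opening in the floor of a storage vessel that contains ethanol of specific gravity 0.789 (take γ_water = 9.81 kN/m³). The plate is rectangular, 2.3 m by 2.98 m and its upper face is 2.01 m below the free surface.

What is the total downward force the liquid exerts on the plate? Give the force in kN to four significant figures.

F ≈ 106.6 kN

γ = 0.789 × 9.81 = 7.74009 kN/m³.
The plate is horizontal, so pressure is uniform at p = γ·h = 7.74009 × 2.01 = 15.5576 kN/m².
A = 2.3 × 2.98 = 6.854 m².
F = p·A = 15.5576 × 6.854 = 106.632 kN.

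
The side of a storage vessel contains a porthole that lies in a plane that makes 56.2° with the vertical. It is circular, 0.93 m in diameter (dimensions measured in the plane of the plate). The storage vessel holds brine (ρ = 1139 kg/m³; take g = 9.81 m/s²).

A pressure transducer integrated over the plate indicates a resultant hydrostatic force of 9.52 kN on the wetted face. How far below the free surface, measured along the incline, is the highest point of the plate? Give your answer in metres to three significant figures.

γ = ρg = 1139 × 9.81 / 1000 = 11.17359 kN/m³.
A = π(0.465)² = 0.679291 m².
From F = γ·h_c·A, the centroid depth is h_c = 9.52/(11.17359 × 0.679291) = 1.25426 m.
The plate makes 56.2° with the vertical, i.e. θ = 90° − 56.2° = 33.8° to the horizontal. Measuring y along the incline from the free-surface line, vertical depth h = y·sinθ with sinθ = 0.556296.
Along the incline, y_c = h_c/sinθ = 1.25426/0.556296 = 2.25466 m.
The centroid is at the centre, 0.465 m below the top of the plate, so the highest point sits at y_top = 2.25466 − 0.465 = 1.78966 m along the incline.

y_top ≈ 1.79 m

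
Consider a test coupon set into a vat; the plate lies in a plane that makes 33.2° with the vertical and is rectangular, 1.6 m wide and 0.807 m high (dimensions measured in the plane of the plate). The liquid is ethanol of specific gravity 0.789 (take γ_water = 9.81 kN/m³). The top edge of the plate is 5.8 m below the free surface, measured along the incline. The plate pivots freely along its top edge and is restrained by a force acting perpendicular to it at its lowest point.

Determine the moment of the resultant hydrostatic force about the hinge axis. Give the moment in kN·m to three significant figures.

γ = 0.789 × 9.81 = 7.74009 kN/m³.
The plate makes 33.2° with the vertical, i.e. θ = 90° − 33.2° = 56.8° to the horizontal. Measuring y along the incline from the free-surface line, vertical depth h = y·sinθ with sinθ = 0.836764.
The centroid lies 0.807/2 = 0.4035 m below the top edge, so y_c = 5.8 + 0.4035 = 6.2035 m and h_c = 6.2035 × 0.836764 = 5.19087 m.
A = 1.6 × 0.807 = 1.2912 m².
Resultant F = γ·h_c·A = 7.74009 × 5.19087 × 1.2912 = 51.8776 kN.
I_c = b·h³/12 = 1.6 × 0.807³/12 = 0.0700744 m⁴.
Centre of pressure: y_p = y_c + I_c/(y_c·A) = 6.2035 + 0.0700744/(6.2035 × 1.2912) = 6.2035 + 0.00874841 = 6.21225 m along the plane.
The resultant acts 0.4035 + 0.00874841 = 0.412248 m (along the plate) below the hinge at the top edge, so the moment about the hinge is M = F × 0.412248 = 51.8776 × 0.412248 = 21.3864 kN·m.

M ≈ 21.4 kN·m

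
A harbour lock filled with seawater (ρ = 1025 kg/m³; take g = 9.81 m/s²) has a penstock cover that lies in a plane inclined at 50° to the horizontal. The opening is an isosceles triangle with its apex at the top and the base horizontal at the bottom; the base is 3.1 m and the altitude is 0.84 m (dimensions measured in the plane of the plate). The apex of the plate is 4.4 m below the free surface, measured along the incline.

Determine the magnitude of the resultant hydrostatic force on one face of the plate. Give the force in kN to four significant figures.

γ = ρg = 1025 × 9.81 / 1000 = 10.05525 kN/m³.
Let θ = 50° be the plate's angle to the horizontal; measure y along the incline from where the plane meets the free surface. Vertical depth h = y·sinθ with sinθ = 0.766044.
With the apex up, the centroid sits 2h/3 = 2 × 0.84/3 = 0.56 m below the apex, so y_c = 4.4 + 0.56 = 4.96 m and h_c = 4.96 × 0.766044 = 3.79958 m.
A = ½ × 3.1 × 0.84 = 1.302 m².
Resultant F = γ·h_c·A = 10.05525 × 3.79958 × 1.302 = 49.7439 kN.

F ≈ 49.74 kN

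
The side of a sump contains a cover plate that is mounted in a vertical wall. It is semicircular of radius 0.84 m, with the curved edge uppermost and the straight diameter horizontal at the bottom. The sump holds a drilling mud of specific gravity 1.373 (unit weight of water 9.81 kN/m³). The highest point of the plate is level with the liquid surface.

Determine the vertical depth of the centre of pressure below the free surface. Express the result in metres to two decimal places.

h_p = 0.59 m

γ = 1.373 × 9.81 = 13.46913 kN/m³.
The centroid lies 4r/(3π) = 0.356507 m above the diameter, so r − 4r/(3π) = 0.84 − 0.356507 = 0.483493 m below the topmost point, so the centroid depth is h_c = 0.483493 m.
A = πr²/2 = π × 0.84²/2 = 1.10835 m².
Resultant F = γ·h_c·A = 13.46913 × 0.483493 × 1.10835 = 7.21783 kN.
I_c = (π/8 − 8/(9π))·r⁴ = 0.109757 × 0.84⁴ = 0.0546449 m⁴.
Centre of pressure: y_p = y_c + I_c/(y_c·A) = 0.483493 + 0.0546449/(0.483493 × 1.10835) = 0.483493 + 0.101972 = 0.585465 m along the plane.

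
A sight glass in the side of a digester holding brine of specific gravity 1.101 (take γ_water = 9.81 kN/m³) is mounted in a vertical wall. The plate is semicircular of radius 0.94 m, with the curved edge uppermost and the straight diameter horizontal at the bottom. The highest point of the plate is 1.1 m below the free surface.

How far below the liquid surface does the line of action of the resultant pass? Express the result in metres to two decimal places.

h_p = 1.68 m

γ = 1.101 × 9.81 = 10.80081 kN/m³.
The centroid lies 4r/(3π) = 0.398948 m above the diameter, so r − 4r/(3π) = 0.94 − 0.398948 = 0.541052 m below the topmost point, so the centroid depth is h_c = 1.1 + 0.541052 = 1.64105 m.
A = πr²/2 = π × 0.94²/2 = 1.38796 m².
Resultant F = γ·h_c·A = 10.80081 × 1.64105 × 1.38796 = 24.6011 kN.
I_c = (π/8 − 8/(9π))·r⁴ = 0.109757 × 0.94⁴ = 0.0856927 m⁴.
Centre of pressure: y_p = y_c + I_c/(y_c·A) = 1.64105 + 0.0856927/(1.64105 × 1.38796) = 1.64105 + 0.0376223 = 1.67867 m along the plane.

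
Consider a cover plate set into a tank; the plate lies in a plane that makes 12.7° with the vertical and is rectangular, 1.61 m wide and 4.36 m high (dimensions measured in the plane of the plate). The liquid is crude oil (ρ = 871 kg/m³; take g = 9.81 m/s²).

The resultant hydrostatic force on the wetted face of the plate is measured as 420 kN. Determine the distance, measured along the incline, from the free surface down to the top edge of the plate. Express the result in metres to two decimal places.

γ = ρg = 871 × 9.81 / 1000 = 8.54451 kN/m³.
A = 1.61 × 4.36 = 7.0196 m².
From F = γ·h_c·A, the centroid depth is h_c = 420/(8.54451 × 7.0196) = 7.00245 m.
The plate makes 12.7° with the vertical, i.e. θ = 90° − 12.7° = 77.3° to the horizontal. Measuring y along the incline from the free-surface line, vertical depth h = y·sinθ with sinθ = 0.975535.
Along the incline, y_c = h_c/sinθ = 7.00245/0.975535 = 7.17806 m.
The centroid lies 4.36/2 = 2.18 m below the top edge, so the top edge sits at y_top = 7.17806 − 2.18 = 4.99806 m along the incline.

y_top ≈ 5.00 m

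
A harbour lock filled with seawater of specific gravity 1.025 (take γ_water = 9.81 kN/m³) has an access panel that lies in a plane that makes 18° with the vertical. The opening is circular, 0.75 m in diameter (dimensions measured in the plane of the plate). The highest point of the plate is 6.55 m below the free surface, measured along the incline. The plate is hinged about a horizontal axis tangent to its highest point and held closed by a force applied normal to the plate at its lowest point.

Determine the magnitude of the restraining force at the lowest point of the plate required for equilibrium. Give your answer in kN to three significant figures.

γ = 1.025 × 9.81 = 10.05525 kN/m³.
The plate makes 18° with the vertical, i.e. θ = 90° − 18° = 72° to the horizontal. Measuring y along the incline from the free-surface line, vertical depth h = y·sinθ with sinθ = 0.951057.
The centroid is at the centre, 0.375 m below the top of the plate, so y_c = 6.55 + 0.375 = 6.925 m and h_c = 6.925 × 0.951057 = 6.58607 m.
A = π(0.375)² = 0.441786 m².
Resultant F = γ·h_c·A = 10.05525 × 6.58607 × 0.441786 = 29.2571 kN.
I_c = πr⁴/4 = π × 0.375⁴/4 = 0.0155316 m⁴.
Centre of pressure: y_p = y_c + I_c/(y_c·A) = 6.925 + 0.0155316/(6.925 × 0.441786) = 6.925 + 0.00507673 = 6.93008 m along the plane.
The resultant acts 0.375 + 0.00507673 = 0.380077 m (along the plate) below the hinge at the top edge, so the moment about the hinge is M = F × 0.380077 = 29.2571 × 0.380077 = 11.12 kN·m.
A normal force at the bottom, 0.75 m from the hinge, must supply this moment: P = 11.12/0.75 = 14.8267 kN.

P ≈ 14.8 kN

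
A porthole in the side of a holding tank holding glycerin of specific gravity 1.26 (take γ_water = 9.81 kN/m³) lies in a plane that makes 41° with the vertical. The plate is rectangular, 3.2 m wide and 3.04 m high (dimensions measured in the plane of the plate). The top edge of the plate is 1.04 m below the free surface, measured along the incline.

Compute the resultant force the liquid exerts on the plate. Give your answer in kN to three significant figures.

F ≈ 232 kN

γ = 1.26 × 9.81 = 12.3606 kN/m³.
The plate makes 41° with the vertical, i.e. θ = 90° − 41° = 49° to the horizontal. Measuring y along the incline from the free-surface line, vertical depth h = y·sinθ with sinθ = 0.754710.
The centroid lies 3.04/2 = 1.52 m below the top edge, so y_c = 1.04 + 1.52 = 2.56 m and h_c = 2.56 × 0.754710 = 1.93206 m.
A = 3.2 × 3.04 = 9.728 m².
Resultant F = γ·h_c·A = 12.3606 × 1.93206 × 9.728 = 232.318 kN.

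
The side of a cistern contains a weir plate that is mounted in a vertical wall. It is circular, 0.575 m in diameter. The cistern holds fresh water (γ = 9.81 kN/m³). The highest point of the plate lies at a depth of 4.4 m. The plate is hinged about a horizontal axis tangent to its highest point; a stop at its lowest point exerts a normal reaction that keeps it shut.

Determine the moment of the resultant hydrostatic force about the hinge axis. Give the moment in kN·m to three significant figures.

M ≈ 3.49 kN·m

γ = 9.81 kN/m³.
The centroid is at the centre, 0.2875 m below the top of the plate, so the centroid depth is h_c = 4.4 + 0.2875 = 4.6875 m.
A = π(0.2875)² = 0.259672 m².
Resultant F = γ·h_c·A = 9.81 × 4.6875 × 0.259672 = 11.9409 kN.
I_c = πr⁴/4 = π × 0.2875⁴/4 = 0.00536588 m⁴.
Centre of pressure: y_p = y_c + I_c/(y_c·A) = 4.6875 + 0.00536588/(4.6875 × 0.259672) = 4.6875 + 0.00440833 = 4.69191 m along the plane.
The resultant acts 0.2875 + 0.00440833 = 0.291908 m (along the plate) below the hinge at the top edge, so the moment about the hinge is M = F × 0.291908 = 11.9409 × 0.291908 = 3.48564 kN·m.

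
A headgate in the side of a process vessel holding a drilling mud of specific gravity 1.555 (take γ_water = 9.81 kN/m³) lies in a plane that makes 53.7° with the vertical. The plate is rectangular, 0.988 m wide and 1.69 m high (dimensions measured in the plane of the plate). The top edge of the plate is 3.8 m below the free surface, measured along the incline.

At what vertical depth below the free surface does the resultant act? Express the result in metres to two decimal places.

γ = 1.555 × 9.81 = 15.25455 kN/m³.
The plate makes 53.7° with the vertical, i.e. θ = 90° − 53.7° = 36.3° to the horizontal. Measuring y along the incline from the free-surface line, vertical depth h = y·sinθ with sinθ = 0.592013.
The centroid lies 1.69/2 = 0.845 m below the top edge, so y_c = 3.8 + 0.845 = 4.645 m and h_c = 4.645 × 0.592013 = 2.7499 m.
A = 0.988 × 1.69 = 1.66972 m².
Resultant F = γ·h_c·A = 15.25455 × 2.7499 × 1.66972 = 70.0422 kN.
I_c = b·h³/12 = 0.988 × 1.69³/12 = 0.397407 m⁴.
Centre of pressure: y_p = y_c + I_c/(y_c·A) = 4.645 + 0.397407/(4.645 × 1.66972) = 4.645 + 0.0512396 = 4.69624 m along the plane.
Vertically, h_p = y_p·sinθ = 4.69624 × 0.592013 = 2.78024 m.

h_p = 2.78 m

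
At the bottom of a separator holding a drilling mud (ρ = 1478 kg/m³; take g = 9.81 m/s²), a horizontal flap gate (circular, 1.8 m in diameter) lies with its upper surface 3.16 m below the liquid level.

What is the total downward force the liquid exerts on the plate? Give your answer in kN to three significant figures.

γ = ρg = 1478 × 9.81 / 1000 = 14.49918 kN/m³.
The plate is horizontal, so pressure is uniform at p = γ·h = 14.49918 × 3.16 = 45.8174 kN/m².
A = π(0.9)² = 2.54469 m².
F = p·A = 45.8174 × 2.54469 = 116.591 kN.

F ≈ 117 kN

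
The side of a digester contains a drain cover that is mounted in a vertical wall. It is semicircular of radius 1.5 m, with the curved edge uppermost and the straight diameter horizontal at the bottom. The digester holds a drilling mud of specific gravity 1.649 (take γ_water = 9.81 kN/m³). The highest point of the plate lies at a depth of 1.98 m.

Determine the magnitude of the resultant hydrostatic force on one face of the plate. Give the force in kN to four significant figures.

γ = 1.649 × 9.81 = 16.17669 kN/m³.
The centroid lies 4r/(3π) = 0.63662 m above the diameter, so r − 4r/(3π) = 1.5 − 0.63662 = 0.86338 m below the topmost point, so the centroid depth is h_c = 1.98 + 0.86338 = 2.84338 m.
A = πr²/2 = π × 1.5²/2 = 3.53429 m².
Resultant F = γ·h_c·A = 16.17669 × 2.84338 × 3.53429 = 162.565 kN.

F ≈ 162.6 kN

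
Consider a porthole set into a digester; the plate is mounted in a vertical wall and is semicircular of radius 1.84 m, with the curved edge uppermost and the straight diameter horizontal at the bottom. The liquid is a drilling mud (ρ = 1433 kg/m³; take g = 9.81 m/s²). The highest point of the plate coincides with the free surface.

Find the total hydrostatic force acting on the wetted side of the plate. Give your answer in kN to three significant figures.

F ≈ 79.2 kN

γ = ρg = 1433 × 9.81 / 1000 = 14.05773 kN/m³.
The centroid lies 4r/(3π) = 0.78092 m above the diameter, so r − 4r/(3π) = 1.84 − 0.78092 = 1.05908 m below the topmost point, so the centroid depth is h_c = 1.05908 m.
A = πr²/2 = π × 1.84²/2 = 5.31809 m².
Resultant F = γ·h_c·A = 14.05773 × 1.05908 × 5.31809 = 79.1771 kN.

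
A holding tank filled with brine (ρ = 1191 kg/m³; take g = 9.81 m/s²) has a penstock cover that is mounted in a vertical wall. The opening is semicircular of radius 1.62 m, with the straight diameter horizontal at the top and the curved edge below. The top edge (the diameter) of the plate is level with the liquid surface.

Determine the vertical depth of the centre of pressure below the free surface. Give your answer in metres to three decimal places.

γ = ρg = 1191 × 9.81 / 1000 = 11.68371 kN/m³.
The centroid of a semicircle lies 4r/(3π) = 0.687549 m from the diameter, here below the top edge, so the centroid depth is h_c = 0.687549 m.
A = πr²/2 = π × 1.62²/2 = 4.1224 m².
Resultant F = γ·h_c·A = 11.68371 × 0.687549 × 4.1224 = 33.1157 kN.
I_c = (π/8 − 8/(9π))·r⁴ = 0.109757 × 1.62⁴ = 0.755949 m⁴.
Centre of pressure: y_p = y_c + I_c/(y_c·A) = 0.687549 + 0.755949/(0.687549 × 4.1224) = 0.687549 + 0.26671 = 0.954259 m along the plane.

h_p = 0.954 m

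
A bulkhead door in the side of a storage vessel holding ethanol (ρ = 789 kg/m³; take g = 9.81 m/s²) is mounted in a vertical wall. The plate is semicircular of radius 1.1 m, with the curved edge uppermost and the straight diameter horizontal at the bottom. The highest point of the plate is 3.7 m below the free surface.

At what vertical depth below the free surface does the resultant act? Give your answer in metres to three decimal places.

h_p = 4.353 m

γ = ρg = 789 × 9.81 / 1000 = 7.74009 kN/m³.
The centroid lies 4r/(3π) = 0.466854 m above the diameter, so r − 4r/(3π) = 1.1 − 0.466854 = 0.633146 m below the topmost point, so the centroid depth is h_c = 3.7 + 0.633146 = 4.33315 m.
A = πr²/2 = π × 1.1²/2 = 1.90066 m².
Resultant F = γ·h_c·A = 7.74009 × 4.33315 × 1.90066 = 63.7462 kN.
I_c = (π/8 − 8/(9π))·r⁴ = 0.109757 × 1.1⁴ = 0.160695 m⁴.
Centre of pressure: y_p = y_c + I_c/(y_c·A) = 4.33315 + 0.160695/(4.33315 × 1.90066) = 4.33315 + 0.0195117 = 4.35266 m along the plane.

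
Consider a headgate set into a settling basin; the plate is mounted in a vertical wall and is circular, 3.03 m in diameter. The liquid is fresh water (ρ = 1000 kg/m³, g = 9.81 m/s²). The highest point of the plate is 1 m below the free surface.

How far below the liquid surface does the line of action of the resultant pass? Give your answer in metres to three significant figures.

h_p = 2.74 m

γ = ρg = 1000 × 9.81 = 9810 N/m³ = 9.81 kN/m³.
The centroid is at the centre, 1.515 m below the top of the plate, so the centroid depth is h_c = 1 + 1.515 = 2.515 m.
A = π(1.515)² = 7.21066 m².
Resultant F = γ·h_c·A = 9.81 × 2.515 × 7.21066 = 177.902 kN.
I_c = πr⁴/4 = π × 1.515⁴/4 = 4.13752 m⁴.
Centre of pressure: y_p = y_c + I_c/(y_c·A) = 2.515 + 4.13752/(2.515 × 7.21066) = 2.515 + 0.228153 = 2.74315 m along the plane.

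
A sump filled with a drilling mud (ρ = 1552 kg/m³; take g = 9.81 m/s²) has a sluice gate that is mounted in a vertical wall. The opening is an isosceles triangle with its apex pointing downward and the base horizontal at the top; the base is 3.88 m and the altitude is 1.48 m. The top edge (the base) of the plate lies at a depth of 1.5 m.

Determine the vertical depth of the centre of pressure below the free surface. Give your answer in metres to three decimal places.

γ = ρg = 1552 × 9.81 / 1000 = 15.22512 kN/m³.
With the apex down, the centroid sits h/3 = 1.48/3 = 0.493333 m below the base (the top edge), so the centroid depth is h_c = 1.5 + 0.493333 = 1.99333 m.
A = ½ × 3.88 × 1.48 = 2.8712 m².
Resultant F = γ·h_c·A = 15.22512 × 1.99333 × 2.8712 = 87.1372 kN.
I_c = b·h³/36 = 3.88 × 1.48³/36 = 0.349393 m⁴.
Centre of pressure: y_p = y_c + I_c/(y_c·A) = 1.99333 + 0.349393/(1.99333 × 2.8712) = 1.99333 + 0.061048 = 2.05438 m along the plane.

h_p = 2.054 m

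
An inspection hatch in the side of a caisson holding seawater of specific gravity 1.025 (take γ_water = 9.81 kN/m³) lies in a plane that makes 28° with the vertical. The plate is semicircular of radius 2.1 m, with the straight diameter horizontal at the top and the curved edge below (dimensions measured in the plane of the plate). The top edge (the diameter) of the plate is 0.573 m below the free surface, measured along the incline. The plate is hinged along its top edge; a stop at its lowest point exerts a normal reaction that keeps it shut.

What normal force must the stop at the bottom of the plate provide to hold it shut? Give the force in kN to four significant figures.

P ≈ 47.24 kN

γ = 1.025 × 9.81 = 10.05525 kN/m³.
The plate makes 28° with the vertical, i.e. θ = 90° − 28° = 62° to the horizontal. Measuring y along the incline from the free-surface line, vertical depth h = y·sinθ with sinθ = 0.882948.
The centroid of a semicircle lies 4r/(3π) = 0.891268 m from the diameter, here below the top edge, so y_c = 0.573 + 0.891268 = 1.46427 m and h_c = 1.46427 × 0.882948 = 1.29287 m.
A = πr²/2 = π × 2.1²/2 = 6.92721 m².
Resultant F = γ·h_c·A = 10.05525 × 1.29287 × 6.92721 = 90.0546 kN.
I_c = (π/8 − 8/(9π))·r⁴ = 0.109757 × 2.1⁴ = 2.13457 m⁴.
Centre of pressure: y_p = y_c + I_c/(y_c·A) = 1.46427 + 2.13457/(1.46427 × 6.92721) = 1.46427 + 0.210441 = 1.67471 m along the plane.
The resultant acts 0.891268 + 0.210441 = 1.10171 m (along the plate) below the hinge at the top edge, so the moment about the hinge is M = F × 1.10171 = 90.0546 × 1.10171 = 99.2141 kN·m.
A normal force at the bottom, 2.1 m from the hinge, must supply this moment: P = 99.2141/2.1 = 47.2448 kN.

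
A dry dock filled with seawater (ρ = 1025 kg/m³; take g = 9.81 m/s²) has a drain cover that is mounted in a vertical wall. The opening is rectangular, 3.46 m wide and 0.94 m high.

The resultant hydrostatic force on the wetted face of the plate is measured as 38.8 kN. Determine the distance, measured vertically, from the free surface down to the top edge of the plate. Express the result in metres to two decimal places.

d_top ≈ 0.72 m

γ = ρg = 1025 × 9.81 / 1000 = 10.05525 kN/m³.
A = 3.46 × 0.94 = 3.2524 m².
From F = γ·h_c·A, the centroid depth is h_c = 38.8/(10.05525 × 3.2524) = 1.18641 m.
The centroid lies 0.94/2 = 0.47 m below the top edge, so the top edge sits at h_top = 1.18641 − 0.47 = 0.71641 m below the surface.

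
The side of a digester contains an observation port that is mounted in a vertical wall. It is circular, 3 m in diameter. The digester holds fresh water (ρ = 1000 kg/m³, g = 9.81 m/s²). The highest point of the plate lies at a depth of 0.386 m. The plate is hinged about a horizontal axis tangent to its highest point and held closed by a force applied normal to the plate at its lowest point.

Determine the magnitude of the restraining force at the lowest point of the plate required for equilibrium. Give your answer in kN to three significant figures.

P ≈ 78.4 kN

γ = ρg = 1000 × 9.81 = 9810 N/m³ = 9.81 kN/m³.
The centroid is at the centre, 1.5 m below the top of the plate, so the centroid depth is h_c = 0.386 + 1.5 = 1.886 m.
A = π(1.5)² = 7.06858 m².
Resultant F = γ·h_c·A = 9.81 × 1.886 × 7.06858 = 130.78 kN.
I_c = πr⁴/4 = π × 1.5⁴/4 = 3.97608 m⁴.
Centre of pressure: y_p = y_c + I_c/(y_c·A) = 1.886 + 3.97608/(1.886 × 7.06858) = 1.886 + 0.298251 = 2.18425 m along the plane.
The resultant acts 1.5 + 0.298251 = 1.79825 m (along the plate) below the hinge at the top edge, so the moment about the hinge is M = F × 1.79825 = 130.78 × 1.79825 = 235.175 kN·m.
A normal force at the bottom, 3 m from the hinge, must supply this moment: P = 235.175/3 = 78.3917 kN.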